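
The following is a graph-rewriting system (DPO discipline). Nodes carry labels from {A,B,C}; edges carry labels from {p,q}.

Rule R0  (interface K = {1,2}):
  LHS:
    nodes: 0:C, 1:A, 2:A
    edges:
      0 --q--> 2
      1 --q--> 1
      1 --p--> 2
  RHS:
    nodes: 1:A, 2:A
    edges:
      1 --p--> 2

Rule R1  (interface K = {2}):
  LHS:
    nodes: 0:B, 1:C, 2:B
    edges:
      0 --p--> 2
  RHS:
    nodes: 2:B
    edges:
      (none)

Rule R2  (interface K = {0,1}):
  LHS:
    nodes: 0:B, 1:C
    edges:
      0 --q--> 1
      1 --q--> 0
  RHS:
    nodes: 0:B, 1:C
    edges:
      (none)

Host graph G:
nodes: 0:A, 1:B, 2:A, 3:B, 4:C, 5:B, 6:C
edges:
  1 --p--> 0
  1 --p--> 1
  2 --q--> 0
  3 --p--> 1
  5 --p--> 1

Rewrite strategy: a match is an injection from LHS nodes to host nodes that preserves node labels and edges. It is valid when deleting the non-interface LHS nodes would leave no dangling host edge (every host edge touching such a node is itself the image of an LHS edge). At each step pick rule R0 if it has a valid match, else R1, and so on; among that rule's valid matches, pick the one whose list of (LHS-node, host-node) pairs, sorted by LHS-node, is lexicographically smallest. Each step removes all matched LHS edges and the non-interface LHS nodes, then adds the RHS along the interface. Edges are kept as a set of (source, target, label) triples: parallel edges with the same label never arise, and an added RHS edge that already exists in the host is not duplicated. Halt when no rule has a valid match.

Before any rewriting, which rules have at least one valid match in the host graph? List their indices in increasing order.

Answer: [R1]

Rewrite trace:
R0: no valid match — LHS pattern not found
R1: 4 valid matches — {0↦3, 1↦4, 2↦1}, {0↦3, 1↦6, 2↦1}, {0↦5, 1↦4, 2↦1} (+1 more)
R2: no valid match — LHS pattern not found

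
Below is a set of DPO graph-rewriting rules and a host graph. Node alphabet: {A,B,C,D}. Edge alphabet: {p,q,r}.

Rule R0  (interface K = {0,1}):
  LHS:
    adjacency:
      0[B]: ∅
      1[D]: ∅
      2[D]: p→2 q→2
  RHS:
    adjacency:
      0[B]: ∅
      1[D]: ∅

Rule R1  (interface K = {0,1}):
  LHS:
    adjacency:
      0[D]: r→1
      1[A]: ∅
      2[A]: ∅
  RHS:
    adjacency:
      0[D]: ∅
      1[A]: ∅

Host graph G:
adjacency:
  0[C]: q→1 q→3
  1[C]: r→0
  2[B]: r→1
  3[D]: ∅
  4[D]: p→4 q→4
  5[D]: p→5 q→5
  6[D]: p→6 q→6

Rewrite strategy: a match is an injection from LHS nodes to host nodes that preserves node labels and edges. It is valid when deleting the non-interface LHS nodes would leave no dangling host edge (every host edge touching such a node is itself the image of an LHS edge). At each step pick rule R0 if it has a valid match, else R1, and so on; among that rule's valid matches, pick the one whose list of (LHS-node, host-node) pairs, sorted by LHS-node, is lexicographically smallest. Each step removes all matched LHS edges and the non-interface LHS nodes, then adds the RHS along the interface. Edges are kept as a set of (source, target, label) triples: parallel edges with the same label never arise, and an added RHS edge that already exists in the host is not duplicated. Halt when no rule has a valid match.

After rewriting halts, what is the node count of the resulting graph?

[0] host  ⇒  7 nodes, 10 edges  {0-q->1 0-q->3 1-r->0 2-r->1 4-p->4 4-q->4 5-p->5 5-q->5 6-p->6 6-q->6}
[1] R0 @ {0↦2, 1↦3, 2↦4}  ⇒  6 nodes, 8 edges  {0-q->1 0-q->3 1-r->0 2-r->1 5-p->5 5-q->5 6-p->6 6-q->6}
[2] R0 @ {0↦2, 1↦3, 2↦5}  ⇒  5 nodes, 6 edges  {0-q->1 0-q->3 1-r->0 2-r->1 6-p->6 6-q->6}
[3] R0 @ {0↦2, 1↦3, 2↦6}  ⇒  4 nodes, 4 edges  {0-q->1 0-q->3 1-r->0 2-r->1}
normal form: no rule applies after step 3
NF nodes: {0:C, 1:C, 2:B, 3:D}

Answer: 4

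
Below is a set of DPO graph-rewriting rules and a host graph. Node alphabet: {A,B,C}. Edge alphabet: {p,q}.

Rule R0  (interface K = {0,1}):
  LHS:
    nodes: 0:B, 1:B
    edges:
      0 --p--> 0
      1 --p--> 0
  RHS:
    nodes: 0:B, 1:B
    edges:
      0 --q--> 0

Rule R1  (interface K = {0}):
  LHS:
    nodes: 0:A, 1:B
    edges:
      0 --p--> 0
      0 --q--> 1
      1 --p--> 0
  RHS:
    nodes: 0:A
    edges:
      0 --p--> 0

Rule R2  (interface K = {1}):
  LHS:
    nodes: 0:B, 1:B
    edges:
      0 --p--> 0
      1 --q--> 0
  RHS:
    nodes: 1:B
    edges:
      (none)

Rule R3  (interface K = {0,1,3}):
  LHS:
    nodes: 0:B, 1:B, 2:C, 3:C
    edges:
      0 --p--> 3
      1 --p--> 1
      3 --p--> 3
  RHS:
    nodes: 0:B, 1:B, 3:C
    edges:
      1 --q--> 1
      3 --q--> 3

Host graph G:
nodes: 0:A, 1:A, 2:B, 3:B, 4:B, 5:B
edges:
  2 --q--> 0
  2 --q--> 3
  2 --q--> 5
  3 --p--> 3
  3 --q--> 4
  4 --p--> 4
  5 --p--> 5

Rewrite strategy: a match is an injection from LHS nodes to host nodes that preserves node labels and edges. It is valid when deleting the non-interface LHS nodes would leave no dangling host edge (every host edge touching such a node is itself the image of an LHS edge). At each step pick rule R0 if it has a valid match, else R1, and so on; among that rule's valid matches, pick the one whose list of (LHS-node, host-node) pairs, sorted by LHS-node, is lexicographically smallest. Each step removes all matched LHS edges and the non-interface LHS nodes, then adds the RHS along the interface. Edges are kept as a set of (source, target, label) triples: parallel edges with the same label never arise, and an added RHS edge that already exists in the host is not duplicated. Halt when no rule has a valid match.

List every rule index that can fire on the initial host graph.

R0: no valid match — LHS pattern not found
R1: no valid match — LHS pattern not found
R2: 2 valid matches — {0↦4, 1↦3}, {0↦5, 1↦2}
R3: no valid match — LHS pattern not found

Answer: [R2]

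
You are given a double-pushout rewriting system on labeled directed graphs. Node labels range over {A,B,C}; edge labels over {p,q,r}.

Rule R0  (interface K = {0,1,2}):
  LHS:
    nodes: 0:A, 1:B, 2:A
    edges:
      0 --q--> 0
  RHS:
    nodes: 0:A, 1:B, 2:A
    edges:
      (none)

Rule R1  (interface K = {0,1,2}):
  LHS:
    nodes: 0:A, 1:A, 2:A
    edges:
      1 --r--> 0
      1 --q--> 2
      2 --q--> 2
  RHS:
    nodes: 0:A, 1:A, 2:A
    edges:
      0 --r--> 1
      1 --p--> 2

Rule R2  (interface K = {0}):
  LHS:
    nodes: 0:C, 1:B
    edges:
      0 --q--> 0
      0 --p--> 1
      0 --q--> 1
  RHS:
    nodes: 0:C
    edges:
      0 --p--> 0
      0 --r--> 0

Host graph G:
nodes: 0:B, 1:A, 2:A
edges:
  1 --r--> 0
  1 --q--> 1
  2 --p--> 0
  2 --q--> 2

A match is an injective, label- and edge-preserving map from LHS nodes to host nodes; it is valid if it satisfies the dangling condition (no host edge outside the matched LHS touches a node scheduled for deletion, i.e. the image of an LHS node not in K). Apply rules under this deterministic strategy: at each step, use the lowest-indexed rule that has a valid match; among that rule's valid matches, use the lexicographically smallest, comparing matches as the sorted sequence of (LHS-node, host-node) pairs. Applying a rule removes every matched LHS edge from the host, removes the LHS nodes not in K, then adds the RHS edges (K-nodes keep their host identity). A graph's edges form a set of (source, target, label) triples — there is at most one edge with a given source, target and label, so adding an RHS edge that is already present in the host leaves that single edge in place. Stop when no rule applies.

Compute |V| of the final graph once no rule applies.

start.  V:3 E:4  edges: 1-r->0 1-q->1 2-p->0 2-q->2
1. fire R0 via {0↦1, 1↦0, 2↦2}  →  V:3 E:3  edges: 1-r->0 2-p->0 2-q->2
2. fire R0 via {0↦2, 1↦0, 2↦1}  →  V:3 E:2  edges: 1-r->0 2-p->0
halt: no rule applies after step 2
NF nodes: {0:B, 1:A, 2:A}

Answer: 3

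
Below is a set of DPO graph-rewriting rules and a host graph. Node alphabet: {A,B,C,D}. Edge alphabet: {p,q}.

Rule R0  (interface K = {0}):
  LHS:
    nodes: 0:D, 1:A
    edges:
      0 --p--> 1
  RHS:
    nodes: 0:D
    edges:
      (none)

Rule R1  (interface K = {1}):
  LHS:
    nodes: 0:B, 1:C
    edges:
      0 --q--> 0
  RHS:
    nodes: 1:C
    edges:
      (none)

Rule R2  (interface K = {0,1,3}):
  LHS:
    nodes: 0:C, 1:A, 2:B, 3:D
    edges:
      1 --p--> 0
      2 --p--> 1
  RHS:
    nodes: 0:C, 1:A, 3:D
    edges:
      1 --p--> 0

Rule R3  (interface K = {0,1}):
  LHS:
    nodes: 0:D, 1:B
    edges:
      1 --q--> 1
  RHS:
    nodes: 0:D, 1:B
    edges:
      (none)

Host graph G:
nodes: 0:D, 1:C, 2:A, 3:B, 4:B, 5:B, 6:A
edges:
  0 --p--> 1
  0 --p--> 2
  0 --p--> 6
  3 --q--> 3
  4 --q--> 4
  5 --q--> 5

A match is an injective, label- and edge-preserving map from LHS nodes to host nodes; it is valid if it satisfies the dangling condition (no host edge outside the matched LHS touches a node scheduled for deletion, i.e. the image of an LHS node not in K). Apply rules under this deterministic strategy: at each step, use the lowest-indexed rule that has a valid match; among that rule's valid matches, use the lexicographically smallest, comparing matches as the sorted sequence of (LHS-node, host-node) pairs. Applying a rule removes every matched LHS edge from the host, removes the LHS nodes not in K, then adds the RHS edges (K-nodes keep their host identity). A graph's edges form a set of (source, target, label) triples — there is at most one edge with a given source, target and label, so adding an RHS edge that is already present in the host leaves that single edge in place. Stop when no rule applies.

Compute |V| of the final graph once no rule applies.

Answer: 2

Rewrite trace:
initial: |V|=7 |E|=6  E = 0-p->1 0-p->2 0-p->6 3-q->3 4-q->4 5-q->5
step 1: apply R0 at {0↦0, 1↦2}  → |V|=6 |E|=5  E = 0-p->1 0-p->6 3-q->3 4-q->4 5-q->5
step 2: apply R0 at {0↦0, 1↦6}  → |V|=5 |E|=4  E = 0-p->1 3-q->3 4-q->4 5-q->5
step 3: apply R1 at {0↦3, 1↦1}  → |V|=4 |E|=3  E = 0-p->1 4-q->4 5-q->5
step 4: apply R1 at {0↦4, 1↦1}  → |V|=3 |E|=2  E = 0-p->1 5-q->5
step 5: apply R1 at {0↦5, 1↦1}  → |V|=2 |E|=1  E = 0-p->1
halt: no rule applies after step 5
NF nodes: {0:D, 1:C}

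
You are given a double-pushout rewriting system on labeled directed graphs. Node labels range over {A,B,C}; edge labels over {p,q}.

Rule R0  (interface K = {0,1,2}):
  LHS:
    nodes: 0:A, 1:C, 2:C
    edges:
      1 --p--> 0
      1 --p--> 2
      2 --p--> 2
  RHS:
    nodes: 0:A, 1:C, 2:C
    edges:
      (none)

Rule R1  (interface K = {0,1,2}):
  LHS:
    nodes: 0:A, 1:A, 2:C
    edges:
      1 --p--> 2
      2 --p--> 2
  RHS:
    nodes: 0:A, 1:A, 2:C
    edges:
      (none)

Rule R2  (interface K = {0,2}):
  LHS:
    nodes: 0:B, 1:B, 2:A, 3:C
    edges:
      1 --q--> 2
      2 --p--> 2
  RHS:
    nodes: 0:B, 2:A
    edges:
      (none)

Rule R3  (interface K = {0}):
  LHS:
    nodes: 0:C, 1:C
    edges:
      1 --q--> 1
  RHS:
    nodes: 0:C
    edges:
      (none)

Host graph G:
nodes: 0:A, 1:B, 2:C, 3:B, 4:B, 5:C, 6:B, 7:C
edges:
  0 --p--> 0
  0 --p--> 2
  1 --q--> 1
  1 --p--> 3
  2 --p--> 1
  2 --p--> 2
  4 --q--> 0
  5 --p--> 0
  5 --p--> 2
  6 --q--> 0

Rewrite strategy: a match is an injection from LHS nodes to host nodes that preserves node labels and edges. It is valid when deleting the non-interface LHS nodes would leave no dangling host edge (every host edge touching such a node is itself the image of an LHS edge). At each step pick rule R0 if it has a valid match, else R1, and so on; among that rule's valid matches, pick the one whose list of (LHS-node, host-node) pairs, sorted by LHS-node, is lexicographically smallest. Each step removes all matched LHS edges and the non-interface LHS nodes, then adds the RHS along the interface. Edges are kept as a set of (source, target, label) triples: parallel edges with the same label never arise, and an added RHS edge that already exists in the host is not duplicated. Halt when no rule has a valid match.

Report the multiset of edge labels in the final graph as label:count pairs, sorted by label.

Answer: p:3 q:2

Steps:
initial: |V|=8 |E|=10  E = 0-p->0 0-p->2 1-q->1 1-p->3 2-p->1 2-p->2 4-q->0 5-p->0 5-p->2 6-q->0
step 1: apply R0 at {0↦0, 1↦5, 2↦2}  → |V|=8 |E|=7  E = 0-p->0 0-p->2 1-q->1 1-p->3 2-p->1 4-q->0 6-q->0
step 2: apply R2 at {0↦1, 1↦4, 2↦0, 3↦5}  → |V|=6 |E|=5  E = 0-p->2 1-q->1 1-p->3 2-p->1 6-q->0
normal form: no rule applies after step 2
NF edges: [(0, 2, 'p'), (1, 1, 'q'), (1, 3, 'p'), (2, 1, 'p'), (6, 0, 'q')]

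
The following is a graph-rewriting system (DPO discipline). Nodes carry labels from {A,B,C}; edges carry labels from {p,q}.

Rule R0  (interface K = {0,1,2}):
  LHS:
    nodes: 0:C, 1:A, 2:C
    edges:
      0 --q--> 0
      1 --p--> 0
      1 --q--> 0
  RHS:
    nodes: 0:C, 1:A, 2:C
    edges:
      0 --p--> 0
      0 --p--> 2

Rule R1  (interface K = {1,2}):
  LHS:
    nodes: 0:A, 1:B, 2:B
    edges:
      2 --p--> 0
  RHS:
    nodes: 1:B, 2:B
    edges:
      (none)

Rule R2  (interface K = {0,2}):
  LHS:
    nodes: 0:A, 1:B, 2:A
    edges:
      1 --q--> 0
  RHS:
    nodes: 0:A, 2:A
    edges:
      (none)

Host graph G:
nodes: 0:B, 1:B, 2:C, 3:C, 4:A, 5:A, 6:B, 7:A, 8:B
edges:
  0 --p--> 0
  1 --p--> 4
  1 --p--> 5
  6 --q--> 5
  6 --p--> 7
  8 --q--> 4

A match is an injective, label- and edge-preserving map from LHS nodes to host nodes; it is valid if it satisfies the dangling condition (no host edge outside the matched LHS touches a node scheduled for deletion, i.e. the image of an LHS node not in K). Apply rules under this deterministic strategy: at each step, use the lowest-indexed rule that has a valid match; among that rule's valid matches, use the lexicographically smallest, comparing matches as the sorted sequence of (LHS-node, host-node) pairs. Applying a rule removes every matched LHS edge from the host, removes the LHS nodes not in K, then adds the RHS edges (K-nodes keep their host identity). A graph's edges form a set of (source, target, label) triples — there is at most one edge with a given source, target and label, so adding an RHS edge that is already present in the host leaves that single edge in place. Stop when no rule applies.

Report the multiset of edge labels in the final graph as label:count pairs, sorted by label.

Answer: p:2 q:1

Steps:
[0] host  ⇒  9 nodes, 6 edges  {0-p->0 1-p->4 1-p->5 6-q->5 6-p->7 8-q->4}
[1] R1 @ {0↦7, 1↦0, 2↦6}  ⇒  8 nodes, 5 edges  {0-p->0 1-p->4 1-p->5 6-q->5 8-q->4}
[2] R2 @ {0↦4, 1↦8, 2↦5}  ⇒  7 nodes, 4 edges  {0-p->0 1-p->4 1-p->5 6-q->5}
[3] R1 @ {0↦4, 1↦0, 2↦1}  ⇒  6 nodes, 3 edges  {0-p->0 1-p->5 6-q->5}
normal form: no rule applies after step 3
NF edges: [(0, 0, 'p'), (1, 5, 'p'), (6, 5, 'q')]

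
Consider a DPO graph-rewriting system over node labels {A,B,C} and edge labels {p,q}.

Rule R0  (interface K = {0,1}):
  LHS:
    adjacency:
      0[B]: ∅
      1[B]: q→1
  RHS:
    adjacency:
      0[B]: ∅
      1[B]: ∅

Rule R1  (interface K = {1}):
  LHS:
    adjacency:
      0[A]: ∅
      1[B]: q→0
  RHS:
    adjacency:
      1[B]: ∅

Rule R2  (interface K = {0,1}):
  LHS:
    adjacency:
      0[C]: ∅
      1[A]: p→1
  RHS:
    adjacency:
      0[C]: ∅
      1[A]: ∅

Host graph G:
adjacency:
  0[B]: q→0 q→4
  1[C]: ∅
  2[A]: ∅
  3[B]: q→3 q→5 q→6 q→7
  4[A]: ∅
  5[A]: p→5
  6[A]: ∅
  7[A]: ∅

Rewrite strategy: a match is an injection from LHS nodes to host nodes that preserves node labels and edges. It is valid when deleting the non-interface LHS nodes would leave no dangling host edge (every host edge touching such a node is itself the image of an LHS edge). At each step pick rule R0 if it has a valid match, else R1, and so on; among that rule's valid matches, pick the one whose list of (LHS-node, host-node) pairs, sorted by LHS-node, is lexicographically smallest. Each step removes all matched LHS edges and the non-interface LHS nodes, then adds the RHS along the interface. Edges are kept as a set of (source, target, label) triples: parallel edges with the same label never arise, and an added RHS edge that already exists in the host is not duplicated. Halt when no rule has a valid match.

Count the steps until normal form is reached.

start.  V:8 E:7  edges: 0-q->0 0-q->4 3-q->3 3-q->5 3-q->6 3-q->7 5-p->5
1. fire R0 via {0↦0, 1↦3}  →  V:8 E:6  edges: 0-q->0 0-q->4 3-q->5 3-q->6 3-q->7 5-p->5
2. fire R0 via {0↦3, 1↦0}  →  V:8 E:5  edges: 0-q->4 3-q->5 3-q->6 3-q->7 5-p->5
3. fire R1 via {0↦4, 1↦0}  →  V:7 E:4  edges: 3-q->5 3-q->6 3-q->7 5-p->5
4. fire R1 via {0↦6, 1↦3}  →  V:6 E:3  edges: 3-q->5 3-q->7 5-p->5
5. fire R1 via {0↦7, 1↦3}  →  V:5 E:2  edges: 3-q->5 5-p->5
6. fire R2 via {0↦1, 1↦5}  →  V:5 E:1  edges: 3-q->5
7. fire R1 via {0↦5, 1↦3}  →  V:4 E:0  edges: ∅
normal form: no rule applies after step 7

Answer: 7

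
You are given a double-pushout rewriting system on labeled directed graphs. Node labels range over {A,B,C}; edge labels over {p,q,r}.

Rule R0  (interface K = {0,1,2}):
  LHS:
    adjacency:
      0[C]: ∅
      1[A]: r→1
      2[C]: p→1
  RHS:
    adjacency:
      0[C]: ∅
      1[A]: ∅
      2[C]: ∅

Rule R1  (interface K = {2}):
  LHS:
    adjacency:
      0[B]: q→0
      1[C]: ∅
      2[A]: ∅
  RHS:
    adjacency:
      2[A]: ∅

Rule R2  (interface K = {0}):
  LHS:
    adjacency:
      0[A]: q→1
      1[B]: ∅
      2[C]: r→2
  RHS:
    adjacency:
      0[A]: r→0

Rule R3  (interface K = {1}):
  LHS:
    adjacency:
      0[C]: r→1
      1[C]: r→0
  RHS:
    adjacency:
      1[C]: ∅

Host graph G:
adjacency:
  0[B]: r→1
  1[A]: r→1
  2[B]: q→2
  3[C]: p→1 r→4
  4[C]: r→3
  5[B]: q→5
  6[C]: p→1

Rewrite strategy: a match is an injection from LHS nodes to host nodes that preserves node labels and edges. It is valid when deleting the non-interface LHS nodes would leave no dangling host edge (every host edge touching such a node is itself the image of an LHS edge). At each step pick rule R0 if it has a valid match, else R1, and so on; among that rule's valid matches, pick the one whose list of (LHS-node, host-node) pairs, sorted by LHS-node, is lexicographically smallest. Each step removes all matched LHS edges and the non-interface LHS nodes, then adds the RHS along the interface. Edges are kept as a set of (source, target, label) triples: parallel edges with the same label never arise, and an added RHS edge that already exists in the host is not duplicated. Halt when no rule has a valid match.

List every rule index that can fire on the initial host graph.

Answer: [R0,R3]

Steps:
R0: 4 valid matches — {0↦3, 1↦1, 2↦6}, {0↦4, 1↦1, 2↦3}, {0↦4, 1↦1, 2↦6} (+1 more)
R1: no valid match — 6 raw matches, all fail dangling condition
R2: no valid match — LHS pattern not found
R3: 1 valid match — {0↦4, 1↦3}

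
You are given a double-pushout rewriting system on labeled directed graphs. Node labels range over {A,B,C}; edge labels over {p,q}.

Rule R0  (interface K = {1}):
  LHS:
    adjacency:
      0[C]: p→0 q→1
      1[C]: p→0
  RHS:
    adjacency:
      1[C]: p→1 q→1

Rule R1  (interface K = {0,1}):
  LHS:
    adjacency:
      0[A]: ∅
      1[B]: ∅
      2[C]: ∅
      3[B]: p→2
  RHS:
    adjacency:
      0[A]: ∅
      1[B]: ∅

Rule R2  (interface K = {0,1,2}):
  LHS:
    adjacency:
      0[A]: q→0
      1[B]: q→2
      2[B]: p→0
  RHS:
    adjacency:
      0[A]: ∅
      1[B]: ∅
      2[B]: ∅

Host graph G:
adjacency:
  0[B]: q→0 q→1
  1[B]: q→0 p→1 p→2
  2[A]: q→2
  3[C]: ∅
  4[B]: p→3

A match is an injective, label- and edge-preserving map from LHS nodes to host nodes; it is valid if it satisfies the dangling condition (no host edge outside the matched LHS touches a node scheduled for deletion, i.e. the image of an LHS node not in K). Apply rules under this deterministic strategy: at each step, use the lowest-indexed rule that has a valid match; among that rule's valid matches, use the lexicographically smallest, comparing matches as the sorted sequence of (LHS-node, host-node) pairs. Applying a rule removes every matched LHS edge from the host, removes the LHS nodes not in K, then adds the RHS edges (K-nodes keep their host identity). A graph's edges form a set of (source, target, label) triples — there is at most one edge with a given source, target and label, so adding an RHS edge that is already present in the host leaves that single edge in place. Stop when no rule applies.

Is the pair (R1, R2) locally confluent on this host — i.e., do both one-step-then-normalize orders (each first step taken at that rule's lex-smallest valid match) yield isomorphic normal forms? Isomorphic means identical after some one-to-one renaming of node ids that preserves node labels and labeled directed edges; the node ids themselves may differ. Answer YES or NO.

branch R1-first: apply at {0↦2, 1↦0, 2↦3, 3↦4} → |E|=6, then 1 more step(s) → NF |V|=3 |E|=3 V={0:B, 1:B, 2:A} E=0-q->0 1-q->0 1-p->1
branch R2-first: apply at {0↦2, 1↦0, 2↦1} → |E|=4, then 1 more step(s) → NF |V|=3 |E|=3 V={0:B, 1:B, 2:A} E=0-q->0 1-q->0 1-p->1
graphs isomorphic (equal up to label-preserving node renaming)

Answer: YES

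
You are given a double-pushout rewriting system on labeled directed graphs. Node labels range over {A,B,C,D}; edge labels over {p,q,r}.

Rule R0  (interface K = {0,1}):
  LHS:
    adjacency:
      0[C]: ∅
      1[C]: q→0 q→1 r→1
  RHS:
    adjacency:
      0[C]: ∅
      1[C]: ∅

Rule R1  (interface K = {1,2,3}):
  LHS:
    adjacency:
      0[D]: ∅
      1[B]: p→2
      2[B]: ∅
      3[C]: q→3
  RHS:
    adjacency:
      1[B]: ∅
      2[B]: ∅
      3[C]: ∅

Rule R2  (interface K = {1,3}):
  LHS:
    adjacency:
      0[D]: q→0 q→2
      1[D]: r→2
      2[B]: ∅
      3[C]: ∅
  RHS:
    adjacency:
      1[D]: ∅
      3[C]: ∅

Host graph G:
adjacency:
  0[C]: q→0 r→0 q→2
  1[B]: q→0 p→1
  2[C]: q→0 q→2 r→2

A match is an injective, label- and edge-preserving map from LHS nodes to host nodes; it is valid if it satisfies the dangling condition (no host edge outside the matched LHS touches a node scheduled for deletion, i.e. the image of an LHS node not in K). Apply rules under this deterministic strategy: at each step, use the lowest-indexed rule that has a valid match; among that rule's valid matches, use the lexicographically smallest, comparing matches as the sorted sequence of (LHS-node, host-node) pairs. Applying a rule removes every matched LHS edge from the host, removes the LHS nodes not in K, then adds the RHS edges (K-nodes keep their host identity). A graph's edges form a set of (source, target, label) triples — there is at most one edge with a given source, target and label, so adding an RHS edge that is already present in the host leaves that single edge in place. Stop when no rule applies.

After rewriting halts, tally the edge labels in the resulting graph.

Answer: p:1 q:1

Rewrite trace:
start.  V:3 E:8  edges: 0-q->0 0-r->0 0-q->2 1-q->0 1-p->1 2-q->0 2-q->2 2-r->2
1. fire R0 via {0↦0, 1↦2}  →  V:3 E:5  edges: 0-q->0 0-r->0 0-q->2 1-q->0 1-p->1
2. fire R0 via {0↦2, 1↦0}  →  V:3 E:2  edges: 1-q->0 1-p->1
final graph: no rule applies after step 2
NF edges: [(1, 0, 'q'), (1, 1, 'p')]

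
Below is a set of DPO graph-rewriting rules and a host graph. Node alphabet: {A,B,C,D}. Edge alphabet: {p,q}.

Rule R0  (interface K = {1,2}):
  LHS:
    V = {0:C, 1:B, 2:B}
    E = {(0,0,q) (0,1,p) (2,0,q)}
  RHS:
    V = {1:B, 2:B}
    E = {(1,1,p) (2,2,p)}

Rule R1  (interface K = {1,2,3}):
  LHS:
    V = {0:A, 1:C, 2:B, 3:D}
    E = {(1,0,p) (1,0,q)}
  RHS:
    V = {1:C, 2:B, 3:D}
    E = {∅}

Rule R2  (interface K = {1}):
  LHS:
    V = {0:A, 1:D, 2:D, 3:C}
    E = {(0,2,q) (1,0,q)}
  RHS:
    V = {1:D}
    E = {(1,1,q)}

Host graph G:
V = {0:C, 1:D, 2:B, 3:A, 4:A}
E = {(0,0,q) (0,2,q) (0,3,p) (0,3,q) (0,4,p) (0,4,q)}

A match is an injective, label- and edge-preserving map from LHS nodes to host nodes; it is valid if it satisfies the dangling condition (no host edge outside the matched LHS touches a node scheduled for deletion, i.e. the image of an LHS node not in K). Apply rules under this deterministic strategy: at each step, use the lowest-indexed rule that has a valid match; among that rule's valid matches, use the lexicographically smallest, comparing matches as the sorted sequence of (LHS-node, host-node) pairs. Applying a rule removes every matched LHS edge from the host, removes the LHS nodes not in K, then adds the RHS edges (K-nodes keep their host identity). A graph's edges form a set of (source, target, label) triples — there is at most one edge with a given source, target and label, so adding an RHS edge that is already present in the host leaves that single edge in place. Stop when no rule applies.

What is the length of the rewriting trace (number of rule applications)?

start.  V:5 E:6  edges: 0-q->0 0-q->2 0-p->3 0-q->3 0-p->4 0-q->4
1. fire R1 via {0↦3, 1↦0, 2↦2, 3↦1}  →  V:4 E:4  edges: 0-q->0 0-q->2 0-p->4 0-q->4
2. fire R1 via {0↦4, 1↦0, 2↦2, 3↦1}  →  V:3 E:2  edges: 0-q->0 0-q->2
final graph: no rule applies after step 2

Answer: 2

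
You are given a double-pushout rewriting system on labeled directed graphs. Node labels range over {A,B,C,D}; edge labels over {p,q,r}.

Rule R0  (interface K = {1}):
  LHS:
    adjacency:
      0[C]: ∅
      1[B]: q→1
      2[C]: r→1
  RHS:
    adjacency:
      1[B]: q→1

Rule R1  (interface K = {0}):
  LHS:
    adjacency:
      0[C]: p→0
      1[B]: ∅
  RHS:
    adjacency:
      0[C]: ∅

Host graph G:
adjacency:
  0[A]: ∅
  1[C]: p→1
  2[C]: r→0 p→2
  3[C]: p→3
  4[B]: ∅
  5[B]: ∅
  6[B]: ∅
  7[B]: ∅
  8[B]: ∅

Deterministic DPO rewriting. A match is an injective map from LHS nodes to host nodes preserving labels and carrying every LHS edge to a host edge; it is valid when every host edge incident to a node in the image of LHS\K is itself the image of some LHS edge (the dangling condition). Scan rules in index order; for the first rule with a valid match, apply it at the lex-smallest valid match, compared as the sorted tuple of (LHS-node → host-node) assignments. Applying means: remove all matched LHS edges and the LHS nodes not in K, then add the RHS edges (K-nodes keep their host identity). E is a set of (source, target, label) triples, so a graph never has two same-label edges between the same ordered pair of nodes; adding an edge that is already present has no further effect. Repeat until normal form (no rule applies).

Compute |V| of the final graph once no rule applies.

start.  V:9 E:4  edges: 1-p->1 2-r->0 2-p->2 3-p->3
1. fire R1 via {0↦1, 1↦4}  →  V:8 E:3  edges: 2-r->0 2-p->2 3-p->3
2. fire R1 via {0↦2, 1↦5}  →  V:7 E:2  edges: 2-r->0 3-p->3
3. fire R1 via {0↦3, 1↦6}  →  V:6 E:1  edges: 2-r->0
normal form: no rule applies after step 3
NF nodes: {0:A, 1:C, 2:C, 3:C, 7:B, 8:B}

Answer: 6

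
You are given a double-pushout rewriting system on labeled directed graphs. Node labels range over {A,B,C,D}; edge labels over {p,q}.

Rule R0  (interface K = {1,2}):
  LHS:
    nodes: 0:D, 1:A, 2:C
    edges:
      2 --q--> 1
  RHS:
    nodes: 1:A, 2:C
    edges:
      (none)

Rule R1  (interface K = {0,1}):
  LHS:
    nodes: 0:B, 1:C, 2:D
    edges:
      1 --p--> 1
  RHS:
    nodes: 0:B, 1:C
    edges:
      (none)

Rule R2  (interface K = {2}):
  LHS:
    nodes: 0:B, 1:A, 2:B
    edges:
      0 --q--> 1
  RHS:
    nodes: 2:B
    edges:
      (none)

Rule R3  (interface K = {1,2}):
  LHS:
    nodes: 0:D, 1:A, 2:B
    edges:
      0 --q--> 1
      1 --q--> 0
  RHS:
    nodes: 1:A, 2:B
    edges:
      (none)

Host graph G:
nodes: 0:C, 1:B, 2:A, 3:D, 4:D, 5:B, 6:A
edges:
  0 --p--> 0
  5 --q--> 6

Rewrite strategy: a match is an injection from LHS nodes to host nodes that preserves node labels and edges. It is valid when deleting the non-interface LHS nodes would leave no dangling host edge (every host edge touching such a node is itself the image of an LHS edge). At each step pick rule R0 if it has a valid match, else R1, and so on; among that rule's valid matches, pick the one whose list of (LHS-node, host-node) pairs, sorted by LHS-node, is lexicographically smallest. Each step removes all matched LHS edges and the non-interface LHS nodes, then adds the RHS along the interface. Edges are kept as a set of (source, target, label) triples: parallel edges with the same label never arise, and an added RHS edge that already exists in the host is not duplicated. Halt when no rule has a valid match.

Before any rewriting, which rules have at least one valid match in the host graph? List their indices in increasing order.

R0: no valid match — LHS pattern not found
R1: 4 valid matches — {0↦1, 1↦0, 2↦3}, {0↦1, 1↦0, 2↦4}, {0↦5, 1↦0, 2↦3} (+1 more)
R2: 1 valid match — {0↦5, 1↦6, 2↦1}
R3: no valid match — LHS pattern not found

Answer: [R1,R2]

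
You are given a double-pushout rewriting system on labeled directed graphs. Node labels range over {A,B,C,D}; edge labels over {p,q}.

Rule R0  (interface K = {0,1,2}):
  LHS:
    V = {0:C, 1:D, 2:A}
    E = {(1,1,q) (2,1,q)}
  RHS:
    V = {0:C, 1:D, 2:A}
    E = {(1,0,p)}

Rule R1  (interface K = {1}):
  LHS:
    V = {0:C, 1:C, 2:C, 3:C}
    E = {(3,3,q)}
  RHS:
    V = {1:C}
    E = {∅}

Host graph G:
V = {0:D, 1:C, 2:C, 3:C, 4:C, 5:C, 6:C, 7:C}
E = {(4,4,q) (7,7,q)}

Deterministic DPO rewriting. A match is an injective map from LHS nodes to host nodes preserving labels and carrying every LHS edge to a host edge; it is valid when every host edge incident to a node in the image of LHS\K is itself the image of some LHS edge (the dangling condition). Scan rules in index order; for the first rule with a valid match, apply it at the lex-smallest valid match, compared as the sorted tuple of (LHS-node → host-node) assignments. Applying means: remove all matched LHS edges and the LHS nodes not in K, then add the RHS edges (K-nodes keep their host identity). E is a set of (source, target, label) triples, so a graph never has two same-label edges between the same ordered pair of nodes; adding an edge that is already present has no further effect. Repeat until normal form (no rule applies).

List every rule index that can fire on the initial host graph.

R0: no valid match — LHS pattern not found
R1: 160 valid matches — {0↦1, 1↦2, 2↦3, 3↦4}, {0↦1, 1↦2, 2↦3, 3↦7}, {0↦1, 1↦2, 2↦5, 3↦4} (+157 more)

Answer: [R1]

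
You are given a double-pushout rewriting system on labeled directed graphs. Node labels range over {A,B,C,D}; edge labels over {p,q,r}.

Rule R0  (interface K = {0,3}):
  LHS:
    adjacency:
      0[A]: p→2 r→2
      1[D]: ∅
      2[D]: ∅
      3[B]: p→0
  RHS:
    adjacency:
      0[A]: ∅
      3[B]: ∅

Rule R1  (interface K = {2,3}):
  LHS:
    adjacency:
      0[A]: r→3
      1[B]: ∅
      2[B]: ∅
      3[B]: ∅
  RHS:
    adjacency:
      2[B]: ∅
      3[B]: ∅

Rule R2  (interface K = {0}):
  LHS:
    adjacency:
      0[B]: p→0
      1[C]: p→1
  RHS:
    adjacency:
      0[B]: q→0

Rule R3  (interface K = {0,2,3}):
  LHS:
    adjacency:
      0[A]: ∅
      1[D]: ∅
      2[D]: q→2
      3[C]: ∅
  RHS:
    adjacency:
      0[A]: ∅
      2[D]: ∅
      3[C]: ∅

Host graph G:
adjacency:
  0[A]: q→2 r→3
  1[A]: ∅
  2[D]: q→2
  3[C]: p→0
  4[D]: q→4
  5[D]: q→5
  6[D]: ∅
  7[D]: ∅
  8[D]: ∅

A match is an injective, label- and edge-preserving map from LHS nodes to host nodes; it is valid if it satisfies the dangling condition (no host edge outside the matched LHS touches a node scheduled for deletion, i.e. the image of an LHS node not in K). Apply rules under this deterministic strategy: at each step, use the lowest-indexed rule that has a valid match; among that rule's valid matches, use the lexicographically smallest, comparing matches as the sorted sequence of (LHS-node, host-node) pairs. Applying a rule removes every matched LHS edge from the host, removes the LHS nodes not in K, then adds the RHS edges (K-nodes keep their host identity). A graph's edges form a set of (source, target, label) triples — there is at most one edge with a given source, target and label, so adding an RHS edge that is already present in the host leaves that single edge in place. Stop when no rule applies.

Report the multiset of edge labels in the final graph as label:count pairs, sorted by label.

initial: |V|=9 |E|=6  E = 0-q->2 0-r->3 2-q->2 3-p->0 4-q->4 5-q->5
step 1: apply R3 at {0↦0, 1↦6, 2↦2, 3↦3}  → |V|=8 |E|=5  E = 0-q->2 0-r->3 3-p->0 4-q->4 5-q->5
step 2: apply R3 at {0↦0, 1↦7, 2↦4, 3↦3}  → |V|=7 |E|=4  E = 0-q->2 0-r->3 3-p->0 5-q->5
step 3: apply R3 at {0↦0, 1↦4, 2↦5, 3↦3}  → |V|=6 |E|=3  E = 0-q->2 0-r->3 3-p->0
halt: no rule applies after step 3
NF edges: [(0, 2, 'q'), (0, 3, 'r'), (3, 0, 'p')]

Answer: p:1 q:1 r:1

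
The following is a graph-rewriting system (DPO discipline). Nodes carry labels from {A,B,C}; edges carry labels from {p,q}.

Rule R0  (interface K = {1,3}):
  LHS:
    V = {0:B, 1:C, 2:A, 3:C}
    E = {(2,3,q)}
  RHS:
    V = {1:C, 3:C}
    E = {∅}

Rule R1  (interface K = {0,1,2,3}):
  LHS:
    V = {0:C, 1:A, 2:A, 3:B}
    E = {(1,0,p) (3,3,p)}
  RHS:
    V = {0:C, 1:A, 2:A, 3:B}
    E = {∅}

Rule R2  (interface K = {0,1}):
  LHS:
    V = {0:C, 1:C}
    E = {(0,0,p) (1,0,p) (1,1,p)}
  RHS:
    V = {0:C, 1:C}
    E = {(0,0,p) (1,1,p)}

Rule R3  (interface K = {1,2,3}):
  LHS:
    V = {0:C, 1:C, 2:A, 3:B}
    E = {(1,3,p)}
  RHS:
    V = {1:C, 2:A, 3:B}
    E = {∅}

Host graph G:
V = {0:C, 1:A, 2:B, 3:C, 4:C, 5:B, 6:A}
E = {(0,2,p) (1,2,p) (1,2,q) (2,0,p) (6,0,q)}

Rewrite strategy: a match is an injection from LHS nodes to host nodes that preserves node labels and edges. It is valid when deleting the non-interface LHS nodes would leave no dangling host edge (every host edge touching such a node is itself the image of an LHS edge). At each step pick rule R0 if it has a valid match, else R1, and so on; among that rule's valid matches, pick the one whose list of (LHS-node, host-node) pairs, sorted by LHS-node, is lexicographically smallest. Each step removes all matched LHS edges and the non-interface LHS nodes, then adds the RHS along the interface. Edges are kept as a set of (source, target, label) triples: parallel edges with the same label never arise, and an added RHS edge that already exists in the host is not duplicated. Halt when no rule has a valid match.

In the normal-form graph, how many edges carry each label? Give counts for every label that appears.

Answer: p:2 q:1

Derivation:
initial: |V|=7 |E|=5  E = 0-p->2 1-p->2 1-q->2 2-p->0 6-q->0
step 1: apply R0 at {0↦5, 1↦3, 2↦6, 3↦0}  → |V|=5 |E|=4  E = 0-p->2 1-p->2 1-q->2 2-p->0
step 2: apply R3 at {0↦3, 1↦0, 2↦1, 3↦2}  → |V|=4 |E|=3  E = 1-p->2 1-q->2 2-p->0
normal form: no rule applies after step 2
NF edges: [(1, 2, 'p'), (1, 2, 'q'), (2, 0, 'p')]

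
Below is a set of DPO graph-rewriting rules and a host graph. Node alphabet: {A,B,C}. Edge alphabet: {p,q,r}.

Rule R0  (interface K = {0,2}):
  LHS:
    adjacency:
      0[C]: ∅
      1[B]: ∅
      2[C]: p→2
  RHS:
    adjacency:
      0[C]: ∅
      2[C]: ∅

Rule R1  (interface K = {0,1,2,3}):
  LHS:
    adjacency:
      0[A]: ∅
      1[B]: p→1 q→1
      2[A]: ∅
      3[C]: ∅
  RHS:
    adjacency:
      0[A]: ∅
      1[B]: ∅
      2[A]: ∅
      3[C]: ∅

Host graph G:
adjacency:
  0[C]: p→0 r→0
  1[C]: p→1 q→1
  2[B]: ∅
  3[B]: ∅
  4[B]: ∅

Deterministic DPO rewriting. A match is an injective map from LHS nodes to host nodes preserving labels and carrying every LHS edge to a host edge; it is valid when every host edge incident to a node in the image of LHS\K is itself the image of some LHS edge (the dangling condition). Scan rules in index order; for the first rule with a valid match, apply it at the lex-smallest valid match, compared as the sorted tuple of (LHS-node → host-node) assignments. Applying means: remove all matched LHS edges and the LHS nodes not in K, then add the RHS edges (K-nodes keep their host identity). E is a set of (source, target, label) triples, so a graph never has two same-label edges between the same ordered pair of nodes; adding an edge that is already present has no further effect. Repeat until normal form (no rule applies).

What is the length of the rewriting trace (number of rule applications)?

start.  V:5 E:4  edges: 0-p->0 0-r->0 1-p->1 1-q->1
1. fire R0 via {0↦0, 1↦2, 2↦1}  →  V:4 E:3  edges: 0-p->0 0-r->0 1-q->1
2. fire R0 via {0↦1, 1↦3, 2↦0}  →  V:3 E:2  edges: 0-r->0 1-q->1
final graph: no rule applies after step 2

Answer: 2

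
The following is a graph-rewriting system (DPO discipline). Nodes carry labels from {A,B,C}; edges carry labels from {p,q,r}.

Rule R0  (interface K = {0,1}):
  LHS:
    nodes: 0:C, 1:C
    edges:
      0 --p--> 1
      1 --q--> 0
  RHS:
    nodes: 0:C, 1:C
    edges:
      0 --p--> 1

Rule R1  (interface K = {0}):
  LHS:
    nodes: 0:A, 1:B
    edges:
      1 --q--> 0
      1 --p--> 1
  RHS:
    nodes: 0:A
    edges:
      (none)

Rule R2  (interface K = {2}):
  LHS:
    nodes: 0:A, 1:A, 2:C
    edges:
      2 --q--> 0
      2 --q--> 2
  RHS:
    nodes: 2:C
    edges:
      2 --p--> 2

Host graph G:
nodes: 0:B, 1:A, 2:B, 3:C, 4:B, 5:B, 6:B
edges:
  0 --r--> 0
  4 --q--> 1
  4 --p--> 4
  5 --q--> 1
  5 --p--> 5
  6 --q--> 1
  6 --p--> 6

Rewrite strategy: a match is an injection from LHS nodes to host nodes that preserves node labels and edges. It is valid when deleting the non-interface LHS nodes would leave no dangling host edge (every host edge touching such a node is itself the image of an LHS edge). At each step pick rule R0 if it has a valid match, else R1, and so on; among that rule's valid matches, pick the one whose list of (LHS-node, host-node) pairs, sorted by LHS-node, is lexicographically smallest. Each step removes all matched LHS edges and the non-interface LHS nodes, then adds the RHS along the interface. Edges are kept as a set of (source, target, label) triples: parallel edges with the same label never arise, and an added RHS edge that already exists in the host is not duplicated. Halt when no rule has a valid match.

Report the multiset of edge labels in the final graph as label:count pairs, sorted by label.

initial: |V|=7 |E|=7  E = 0-r->0 4-q->1 4-p->4 5-q->1 5-p->5 6-q->1 6-p->6
step 1: apply R1 at {0↦1, 1↦4}  → |V|=6 |E|=5  E = 0-r->0 5-q->1 5-p->5 6-q->1 6-p->6
step 2: apply R1 at {0↦1, 1↦5}  → |V|=5 |E|=3  E = 0-r->0 6-q->1 6-p->6
step 3: apply R1 at {0↦1, 1↦6}  → |V|=4 |E|=1  E = 0-r->0
normal form: no rule applies after step 3
NF edges: [(0, 0, 'r')]

Answer: r:1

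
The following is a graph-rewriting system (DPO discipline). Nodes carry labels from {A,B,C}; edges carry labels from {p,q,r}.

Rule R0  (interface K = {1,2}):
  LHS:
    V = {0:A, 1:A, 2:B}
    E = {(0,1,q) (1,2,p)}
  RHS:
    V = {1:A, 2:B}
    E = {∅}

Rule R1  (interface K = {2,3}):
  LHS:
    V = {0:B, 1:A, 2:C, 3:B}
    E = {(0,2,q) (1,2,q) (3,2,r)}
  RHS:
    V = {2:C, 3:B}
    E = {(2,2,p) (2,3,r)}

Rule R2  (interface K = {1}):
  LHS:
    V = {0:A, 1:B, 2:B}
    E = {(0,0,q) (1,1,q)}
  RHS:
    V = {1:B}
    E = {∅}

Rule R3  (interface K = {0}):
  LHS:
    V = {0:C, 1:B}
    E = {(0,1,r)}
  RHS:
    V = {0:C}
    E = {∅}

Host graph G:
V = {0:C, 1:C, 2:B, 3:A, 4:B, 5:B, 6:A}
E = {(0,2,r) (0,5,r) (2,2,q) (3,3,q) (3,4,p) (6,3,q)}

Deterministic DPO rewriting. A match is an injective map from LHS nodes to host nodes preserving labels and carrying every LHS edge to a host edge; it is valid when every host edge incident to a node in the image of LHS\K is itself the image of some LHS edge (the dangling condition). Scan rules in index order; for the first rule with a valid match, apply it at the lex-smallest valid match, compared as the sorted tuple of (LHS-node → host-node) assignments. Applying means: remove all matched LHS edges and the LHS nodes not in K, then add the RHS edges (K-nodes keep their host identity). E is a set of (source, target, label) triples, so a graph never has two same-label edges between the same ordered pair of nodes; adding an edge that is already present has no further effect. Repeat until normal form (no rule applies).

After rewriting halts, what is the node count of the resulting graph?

Answer: 2

Steps:
initial: |V|=7 |E|=6  E = 0-r->2 0-r->5 2-q->2 3-q->3 3-p->4 6-q->3
step 1: apply R0 at {0↦6, 1↦3, 2↦4}  → |V|=6 |E|=4  E = 0-r->2 0-r->5 2-q->2 3-q->3
step 2: apply R2 at {0↦3, 1↦2, 2↦4}  → |V|=4 |E|=2  E = 0-r->2 0-r->5
step 3: apply R3 at {0↦0, 1↦2}  → |V|=3 |E|=1  E = 0-r->5
step 4: apply R3 at {0↦0, 1↦5}  → |V|=2 |E|=0  E = ∅
halt: no rule applies after step 4
NF nodes: {0:C, 1:C}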